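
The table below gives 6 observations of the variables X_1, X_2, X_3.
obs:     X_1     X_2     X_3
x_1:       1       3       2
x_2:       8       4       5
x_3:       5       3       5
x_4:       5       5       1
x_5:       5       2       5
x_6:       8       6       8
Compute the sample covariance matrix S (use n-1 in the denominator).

Step 1 — column means:
  mean(X_1) = (1 + 8 + 5 + 5 + 5 + 8) / 6 = 32/6 = 5.3333
  mean(X_2) = (3 + 4 + 3 + 5 + 2 + 6) / 6 = 23/6 = 3.8333
  mean(X_3) = (2 + 5 + 5 + 1 + 5 + 8) / 6 = 26/6 = 4.3333

Step 2 — sample covariance S[i,j] = (1/(n-1)) · Σ_k (x_{k,i} - mean_i) · (x_{k,j} - mean_j), with n-1 = 5.
  S[X_1,X_1] = ((-4.3333)·(-4.3333) + (2.6667)·(2.6667) + (-0.3333)·(-0.3333) + (-0.3333)·(-0.3333) + (-0.3333)·(-0.3333) + (2.6667)·(2.6667)) / 5 = 33.3333/5 = 6.6667
  S[X_1,X_2] = ((-4.3333)·(-0.8333) + (2.6667)·(0.1667) + (-0.3333)·(-0.8333) + (-0.3333)·(1.1667) + (-0.3333)·(-1.8333) + (2.6667)·(2.1667)) / 5 = 10.3333/5 = 2.0667
  S[X_1,X_3] = ((-4.3333)·(-2.3333) + (2.6667)·(0.6667) + (-0.3333)·(0.6667) + (-0.3333)·(-3.3333) + (-0.3333)·(0.6667) + (2.6667)·(3.6667)) / 5 = 22.3333/5 = 4.4667
  S[X_2,X_2] = ((-0.8333)·(-0.8333) + (0.1667)·(0.1667) + (-0.8333)·(-0.8333) + (1.1667)·(1.1667) + (-1.8333)·(-1.8333) + (2.1667)·(2.1667)) / 5 = 10.8333/5 = 2.1667
  S[X_2,X_3] = ((-0.8333)·(-2.3333) + (0.1667)·(0.6667) + (-0.8333)·(0.6667) + (1.1667)·(-3.3333) + (-1.8333)·(0.6667) + (2.1667)·(3.6667)) / 5 = 4.3333/5 = 0.8667
  S[X_3,X_3] = ((-2.3333)·(-2.3333) + (0.6667)·(0.6667) + (0.6667)·(0.6667) + (-3.3333)·(-3.3333) + (0.6667)·(0.6667) + (3.6667)·(3.6667)) / 5 = 31.3333/5 = 6.2667

S is symmetric (S[j,i] = S[i,j]). Assembling:

S = [[6.6667, 2.0667, 4.4667],
 [2.0667, 2.1667, 0.8667],
 [4.4667, 0.8667, 6.2667]]


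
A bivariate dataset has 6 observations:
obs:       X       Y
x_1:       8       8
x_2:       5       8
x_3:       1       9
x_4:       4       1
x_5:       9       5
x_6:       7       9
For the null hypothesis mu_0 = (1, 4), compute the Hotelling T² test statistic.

Step 1 — sample mean vector:
  mean(X) = (8 + 5 + 1 + 4 + 9 + 7) / 6 = 34/6 = 5.6667
  mean(Y) = (8 + 8 + 9 + 1 + 5 + 9) / 6 = 40/6 = 6.6667
  x̄ = (5.6667, 6.6667),  deviation x̄ - mu_0 = (5.6667, 6.6667) - (1, 4) = (4.6667, 2.6667).

Step 2 — sample covariance matrix, S[i,j] = (1/(n-1)) · Σ_k (x_{k,i} - mean_i) · (x_{k,j} - mean_j), divisor n-1 = 5:
  S[X,X] = ((2.3333)·(2.3333) + (-0.6667)·(-0.6667) + (-4.6667)·(-4.6667) + (-1.6667)·(-1.6667) + (3.3333)·(3.3333) + (1.3333)·(1.3333)) / 5 = 43.3333/5 = 8.6667
  S[X,Y] = ((2.3333)·(1.3333) + (-0.6667)·(1.3333) + (-4.6667)·(2.3333) + (-1.6667)·(-5.6667) + (3.3333)·(-1.6667) + (1.3333)·(2.3333)) / 5 = -1.6667/5 = -0.3333
  S[Y,Y] = ((1.3333)·(1.3333) + (1.3333)·(1.3333) + (2.3333)·(2.3333) + (-5.6667)·(-5.6667) + (-1.6667)·(-1.6667) + (2.3333)·(2.3333)) / 5 = 49.3333/5 = 9.8667
  S = [[8.6667, -0.3333],
 [-0.3333, 9.8667]].

Step 3 — invert S. det(S) = 8.6667·9.8667 - (-0.3333)² = 85.4.
  S^{-1} = (1/det) · [[d, -b], [-b, a]] = [[0.1155, 0.0039],
 [0.0039, 0.1015]].

Step 4 — quadratic form (x̄ - mu_0)^T · S^{-1} · (x̄ - mu_0):
  S^{-1} · (x̄ - mu_0) = (0.5496, 0.2888),
  (x̄ - mu_0)^T · [...] = (4.6667)·(0.5496) + (2.6667)·(0.2888) = 3.3349.

Step 5 — scale by n: T² = 6 · 3.3349 = 20.0094.

T² ≈ 20.0094


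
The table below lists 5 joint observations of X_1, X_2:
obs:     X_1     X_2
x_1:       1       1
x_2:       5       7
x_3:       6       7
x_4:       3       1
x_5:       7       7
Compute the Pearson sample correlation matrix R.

Step 1 — column means:
  mean(X_1) = (1 + 5 + 6 + 3 + 7) / 5 = 22/5 = 4.4
  mean(X_2) = (1 + 7 + 7 + 1 + 7) / 5 = 23/5 = 4.6

Step 2 — sample variances and covariances s[i,j] = (1/(n-1)) · Σ_k (x_{k,i} - mean_i) · (x_{k,j} - mean_j), with n-1 = 4:
  s[X_1,X_1] = ((-3.4)·(-3.4) + (0.6)·(0.6) + (1.6)·(1.6) + (-1.4)·(-1.4) + (2.6)·(2.6)) / 4 = 23.2/4 = 5.8
  s[X_1,X_2] = ((-3.4)·(-3.6) + (0.6)·(2.4) + (1.6)·(2.4) + (-1.4)·(-3.6) + (2.6)·(2.4)) / 4 = 28.8/4 = 7.2
  s[X_2,X_2] = ((-3.6)·(-3.6) + (2.4)·(2.4) + (2.4)·(2.4) + (-3.6)·(-3.6) + (2.4)·(2.4)) / 4 = 43.2/4 = 10.8
  Sample standard deviations s_i = √(s[i,i]):
  s(X_1) = √(5.8) = 2.4083
  s(X_2) = √(10.8) = 3.2863

Step 3 — r_{ij} = s_{ij} / (s_i · s_j):
  r[X_1,X_1] = 1 (diagonal).
  r[X_1,X_2] = 7.2 / (2.4083 · 3.2863) = 7.2 / 7.9145 = 0.9097
  r[X_2,X_2] = 1 (diagonal).

R is symmetric with unit diagonal. Assembling:

R = [[1, 0.9097],
 [0.9097, 1]]


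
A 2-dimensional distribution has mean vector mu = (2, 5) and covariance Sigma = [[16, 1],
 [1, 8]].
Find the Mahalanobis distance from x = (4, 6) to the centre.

Step 1 — centre the observation: (x - mu) = (2, 1).

Step 2 — invert Sigma. det(Sigma) = 16·8 - (1)² = 127.
  Sigma^{-1} = (1/det) · [[d, -b], [-b, a]] = [[0.063, -0.0079],
 [-0.0079, 0.126]].

Step 3 — form the quadratic (x - mu)^T · Sigma^{-1} · (x - mu):
  Sigma^{-1} · (x - mu) = (0.1181, 0.1102).
  (x - mu)^T · [Sigma^{-1} · (x - mu)] = (2)·(0.1181) + (1)·(0.1102) = 0.3465.

Step 4 — take square root: d = √(0.3465) ≈ 0.5886.

d(x, mu) = √(0.3465) ≈ 0.5886


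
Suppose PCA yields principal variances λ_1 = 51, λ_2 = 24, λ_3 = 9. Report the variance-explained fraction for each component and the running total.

Step 1 — total variance = trace(Sigma) = Σ λ_i = 51 + 24 + 9 = 84.

Step 2 — fraction explained by component i = λ_i / Σ λ:
  PC1: 51/84 = 0.6071
  PC2: 24/84 = 0.2857
  PC3: 9/84 = 0.1071

Step 3 — cumulative fraction after k components = (λ_1 + ... + λ_k) / Σ λ:
  k = 1: 51/84 = 0.6071
  k = 2: (51 + 24)/84 = 75/84 = 0.8929
  k = 3: (51 + 24 + 9)/84 = 84/84 = 1

Summary (fraction, with percent):

explained: PC1 0.6071 (60.71%), PC2 0.2857 (28.57%), PC3 0.1071 (10.71%);  cumulative: 0.6071, 0.8929, 1


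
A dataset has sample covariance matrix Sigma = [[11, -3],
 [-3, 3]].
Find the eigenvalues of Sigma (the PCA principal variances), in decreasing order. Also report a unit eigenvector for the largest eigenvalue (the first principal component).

Step 1 — characteristic polynomial of 2×2 Sigma:
  det(Sigma - λI) = λ² - trace · λ + det = 0.
  trace = 11 + 3 = 14, det = 11·3 - (-3)² = 24.
Step 2 — discriminant:
  Δ = trace² - 4·det = 196 - 96 = 100.
Step 3 — eigenvalues:
  λ = (trace ± √Δ)/2 = (14 ± 10)/2,
  λ_1 = 12,  λ_2 = 2.

Step 4 — unit eigenvector for λ_1: solve (Sigma - λ_1 I)v = 0. First row:
  (11 - 12)·v_x + (-3)·v_y = 0, i.e. (-1)·v_x + (-3)·v_y = 0,
  so v ∝ (b, λ_1 - a) = (-3, 1); multiply by -1 so the first entry is positive: u = (3, -1).
  ||u|| = √((3)² + (-1)²) = √(10) ≈ 3.1623,
  v_1 = u/||u|| ≈ (0.9487, -0.3162) (||v_1|| = 1).

λ_1 = 12,  λ_2 = 2;  v_1 ≈ (0.9487, -0.3162)


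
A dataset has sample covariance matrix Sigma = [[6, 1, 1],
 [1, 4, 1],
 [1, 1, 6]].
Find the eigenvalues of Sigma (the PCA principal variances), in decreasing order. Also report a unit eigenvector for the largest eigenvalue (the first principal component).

Step 1 — characteristic polynomial p(λ) = det(λI - Sigma) = λ³ - tr·λ² + c_1·λ - det, where tr = trace, c_1 = sum of the principal 2×2 minors, det = det(Sigma):
  tr = 6 + 4 + 6 = 16,
  c_1 = (6·4 - (1)²) + (6·6 - (1)²) + (4·6 - (1)²) = 23 + 35 + 23 = 81,
  det = 6·(4·6 - (1)²) - (1)·((1)·6 - (1)·(1)) + (1)·((1)·(1) - 4·(1)) = 6·(23) - (1)·(5) + (1)·(-3) = 130.
  So p(λ) = λ³ - 16λ² + 81λ - 130.
Step 2 — look for an integer root (rational root theorem: any rational root is an integer divisor of 130). Testing λ = 5:
  p(5) = 125 - 400 + 405 - 130 = 0  ✓
  Dividing out (λ - 5): p(λ) = (λ - 5)(λ² - 11λ + 26).
Step 3 — remaining eigenvalues from the quadratic λ² - 11λ + 26 = 0:
  Δ = 11² - 4·26 = 121 - 104 = 17,  λ = (11 ± √17)/2 = (11 ± 4.1231)/2 ≈ 7.5616 or 3.4384.
  Sorted: λ_1 = 7.5616,  λ_2 = 5,  λ_3 = 3.4384  (check: sum = 16 = tr ✓).

Step 4 — unit eigenvector for λ_1 ≈ 7.5616: v spans the null space of (Sigma - λ_1 I), whose rows are
  r_1 = (-1.5616, 1, 1),  r_2 = (1, -3.5616, 1),  r_3 = (1, 1, -1.5616).
  v is orthogonal to every row, so take v ∝ r_1 × r_2 = ((1)·(1) - (1)·(-3.5616), (1)·(1) - (-1.5616)·(1), (-1.5616)·(-3.5616) - (1)·(1)) ≈ (4.5616, 2.5616, 4.5616).
  Let u = (4.5616, 2.5616, 4.5616).
  ||u|| = √((4.5616)² + (2.5616)² + (4.5616)²) = √(48.1771) ≈ 6.941,  v_1 = u/||u|| ≈ (0.6572, 0.369, 0.6572) (||v_1|| = 1).

λ_1 = 7.5616,  λ_2 = 5,  λ_3 = 3.4384;  v_1 ≈ (0.6572, 0.369, 0.6572)


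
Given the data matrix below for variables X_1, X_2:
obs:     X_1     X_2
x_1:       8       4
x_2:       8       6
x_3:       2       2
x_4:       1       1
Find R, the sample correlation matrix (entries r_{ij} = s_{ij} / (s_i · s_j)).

Step 1 — column means:
  mean(X_1) = (8 + 8 + 2 + 1) / 4 = 19/4 = 4.75
  mean(X_2) = (4 + 6 + 2 + 1) / 4 = 13/4 = 3.25

Step 2 — sample variances and covariances s[i,j] = (1/(n-1)) · Σ_k (x_{k,i} - mean_i) · (x_{k,j} - mean_j), with n-1 = 3:
  s[X_1,X_1] = ((3.25)·(3.25) + (3.25)·(3.25) + (-2.75)·(-2.75) + (-3.75)·(-3.75)) / 3 = 42.75/3 = 14.25
  s[X_1,X_2] = ((3.25)·(0.75) + (3.25)·(2.75) + (-2.75)·(-1.25) + (-3.75)·(-2.25)) / 3 = 23.25/3 = 7.75
  s[X_2,X_2] = ((0.75)·(0.75) + (2.75)·(2.75) + (-1.25)·(-1.25) + (-2.25)·(-2.25)) / 3 = 14.75/3 = 4.9167
  Sample standard deviations s_i = √(s[i,i]):
  s(X_1) = √(14.25) = 3.7749
  s(X_2) = √(4.9167) = 2.2174

Step 3 — r_{ij} = s_{ij} / (s_i · s_j):
  r[X_1,X_1] = 1 (diagonal).
  r[X_1,X_2] = 7.75 / (3.7749 · 2.2174) = 7.75 / 8.3703 = 0.9259
  r[X_2,X_2] = 1 (diagonal).

R is symmetric with unit diagonal. Assembling:

R = [[1, 0.9259],
 [0.9259, 1]]


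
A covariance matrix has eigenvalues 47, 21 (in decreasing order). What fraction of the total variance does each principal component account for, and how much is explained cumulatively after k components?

Step 1 — total variance = trace(Sigma) = Σ λ_i = 47 + 21 = 68.

Step 2 — fraction explained by component i = λ_i / Σ λ:
  PC1: 47/68 = 0.6912
  PC2: 21/68 = 0.3088

Step 3 — cumulative fraction after k components = (λ_1 + ... + λ_k) / Σ λ:
  k = 1: 47/68 = 0.6912
  k = 2: (47 + 21)/68 = 68/68 = 1

Summary (fraction, with percent):

explained: PC1 0.6912 (69.12%), PC2 0.3088 (30.88%);  cumulative: 0.6912, 1


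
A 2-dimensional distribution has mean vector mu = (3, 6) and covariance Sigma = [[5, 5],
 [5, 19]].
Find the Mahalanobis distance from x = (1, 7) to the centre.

Step 1 — centre the observation: (x - mu) = (-2, 1).

Step 2 — invert Sigma. det(Sigma) = 5·19 - (5)² = 70.
  Sigma^{-1} = (1/det) · [[d, -b], [-b, a]] = [[0.2714, -0.0714],
 [-0.0714, 0.0714]].

Step 3 — form the quadratic (x - mu)^T · Sigma^{-1} · (x - mu):
  Sigma^{-1} · (x - mu) = (-0.6143, 0.2143).
  (x - mu)^T · [Sigma^{-1} · (x - mu)] = (-2)·(-0.6143) + (1)·(0.2143) = 1.4429.

Step 4 — take square root: d = √(1.4429) ≈ 1.2012.

d(x, mu) = √(1.4429) ≈ 1.2012


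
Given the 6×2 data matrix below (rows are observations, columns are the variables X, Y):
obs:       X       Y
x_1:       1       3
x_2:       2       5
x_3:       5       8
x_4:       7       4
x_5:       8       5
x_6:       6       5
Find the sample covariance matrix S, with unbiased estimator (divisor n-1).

Step 1 — column means:
  mean(X) = (1 + 2 + 5 + 7 + 8 + 6) / 6 = 29/6 = 4.8333
  mean(Y) = (3 + 5 + 8 + 4 + 5 + 5) / 6 = 30/6 = 5

Step 2 — sample covariance S[i,j] = (1/(n-1)) · Σ_k (x_{k,i} - mean_i) · (x_{k,j} - mean_j), with n-1 = 5.
  S[X,X] = ((-3.8333)·(-3.8333) + (-2.8333)·(-2.8333) + (0.1667)·(0.1667) + (2.1667)·(2.1667) + (3.1667)·(3.1667) + (1.1667)·(1.1667)) / 5 = 38.8333/5 = 7.7667
  S[X,Y] = ((-3.8333)·(-2) + (-2.8333)·(0) + (0.1667)·(3) + (2.1667)·(-1) + (3.1667)·(0) + (1.1667)·(0)) / 5 = 6/5 = 1.2
  S[Y,Y] = ((-2)·(-2) + (0)·(0) + (3)·(3) + (-1)·(-1) + (0)·(0) + (0)·(0)) / 5 = 14/5 = 2.8

S is symmetric (S[j,i] = S[i,j]). Assembling:

S = [[7.7667, 1.2],
 [1.2, 2.8]]


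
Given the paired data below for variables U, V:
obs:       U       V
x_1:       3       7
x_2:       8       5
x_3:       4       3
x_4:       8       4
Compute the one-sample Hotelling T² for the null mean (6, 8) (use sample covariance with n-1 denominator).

Step 1 — sample mean vector:
  mean(U) = (3 + 8 + 4 + 8) / 4 = 23/4 = 5.75
  mean(V) = (7 + 5 + 3 + 4) / 4 = 19/4 = 4.75
  x̄ = (5.75, 4.75),  deviation x̄ - mu_0 = (5.75, 4.75) - (6, 8) = (-0.25, -3.25).

Step 2 — sample covariance matrix, S[i,j] = (1/(n-1)) · Σ_k (x_{k,i} - mean_i) · (x_{k,j} - mean_j), divisor n-1 = 3:
  S[U,U] = ((-2.75)·(-2.75) + (2.25)·(2.25) + (-1.75)·(-1.75) + (2.25)·(2.25)) / 3 = 20.75/3 = 6.9167
  S[U,V] = ((-2.75)·(2.25) + (2.25)·(0.25) + (-1.75)·(-1.75) + (2.25)·(-0.75)) / 3 = -4.25/3 = -1.4167
  S[V,V] = ((2.25)·(2.25) + (0.25)·(0.25) + (-1.75)·(-1.75) + (-0.75)·(-0.75)) / 3 = 8.75/3 = 2.9167
  S = [[6.9167, -1.4167],
 [-1.4167, 2.9167]].

Step 3 — invert S. det(S) = 6.9167·2.9167 - (-1.4167)² = 18.1667.
  S^{-1} = (1/det) · [[d, -b], [-b, a]] = [[0.1606, 0.078],
 [0.078, 0.3807]].

Step 4 — quadratic form (x̄ - mu_0)^T · S^{-1} · (x̄ - mu_0):
  S^{-1} · (x̄ - mu_0) = (-0.2936, -1.2569),
  (x̄ - mu_0)^T · [...] = (-0.25)·(-0.2936) + (-3.25)·(-1.2569) = 4.1583.

Step 5 — scale by n: T² = 4 · 4.1583 = 16.633.

T² ≈ 16.633


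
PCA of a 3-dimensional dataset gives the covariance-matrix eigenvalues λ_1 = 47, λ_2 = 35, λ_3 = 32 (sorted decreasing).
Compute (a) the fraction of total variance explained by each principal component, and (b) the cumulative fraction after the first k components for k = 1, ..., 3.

Step 1 — total variance = trace(Sigma) = Σ λ_i = 47 + 35 + 32 = 114.

Step 2 — fraction explained by component i = λ_i / Σ λ:
  PC1: 47/114 = 0.4123
  PC2: 35/114 = 0.307
  PC3: 32/114 = 0.2807

Step 3 — cumulative fraction after k components = (λ_1 + ... + λ_k) / Σ λ:
  k = 1: 47/114 = 0.4123
  k = 2: (47 + 35)/114 = 82/114 = 0.7193
  k = 3: (47 + 35 + 32)/114 = 114/114 = 1

Summary (fraction, with percent):

explained: PC1 0.4123 (41.23%), PC2 0.307 (30.7%), PC3 0.2807 (28.07%);  cumulative: 0.4123, 0.7193, 1


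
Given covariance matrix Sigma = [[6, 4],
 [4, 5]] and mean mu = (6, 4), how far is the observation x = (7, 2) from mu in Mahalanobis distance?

Step 1 — centre the observation: (x - mu) = (1, -2).

Step 2 — invert Sigma. det(Sigma) = 6·5 - (4)² = 14.
  Sigma^{-1} = (1/det) · [[d, -b], [-b, a]] = [[0.3571, -0.2857],
 [-0.2857, 0.4286]].

Step 3 — form the quadratic (x - mu)^T · Sigma^{-1} · (x - mu):
  Sigma^{-1} · (x - mu) = (0.9286, -1.1429).
  (x - mu)^T · [Sigma^{-1} · (x - mu)] = (1)·(0.9286) + (-2)·(-1.1429) = 3.2143.

Step 4 — take square root: d = √(3.2143) ≈ 1.7928.

d(x, mu) = √(3.2143) ≈ 1.7928


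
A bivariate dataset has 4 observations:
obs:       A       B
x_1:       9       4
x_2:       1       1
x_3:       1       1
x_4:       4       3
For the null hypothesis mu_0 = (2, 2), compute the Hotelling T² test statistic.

Step 1 — sample mean vector:
  mean(A) = (9 + 1 + 1 + 4) / 4 = 15/4 = 3.75
  mean(B) = (4 + 1 + 1 + 3) / 4 = 9/4 = 2.25
  x̄ = (3.75, 2.25),  deviation x̄ - mu_0 = (3.75, 2.25) - (2, 2) = (1.75, 0.25).

Step 2 — sample covariance matrix, S[i,j] = (1/(n-1)) · Σ_k (x_{k,i} - mean_i) · (x_{k,j} - mean_j), divisor n-1 = 3:
  S[A,A] = ((5.25)·(5.25) + (-2.75)·(-2.75) + (-2.75)·(-2.75) + (0.25)·(0.25)) / 3 = 42.75/3 = 14.25
  S[A,B] = ((5.25)·(1.75) + (-2.75)·(-1.25) + (-2.75)·(-1.25) + (0.25)·(0.75)) / 3 = 16.25/3 = 5.4167
  S[B,B] = ((1.75)·(1.75) + (-1.25)·(-1.25) + (-1.25)·(-1.25) + (0.75)·(0.75)) / 3 = 6.75/3 = 2.25
  S = [[14.25, 5.4167],
 [5.4167, 2.25]].

Step 3 — invert S. det(S) = 14.25·2.25 - (5.4167)² = 2.7222.
  S^{-1} = (1/det) · [[d, -b], [-b, a]] = [[0.8265, -1.9898],
 [-1.9898, 5.2347]].

Step 4 — quadratic form (x̄ - mu_0)^T · S^{-1} · (x̄ - mu_0):
  S^{-1} · (x̄ - mu_0) = (0.949, -2.1735),
  (x̄ - mu_0)^T · [...] = (1.75)·(0.949) + (0.25)·(-2.1735) = 1.1173.

Step 5 — scale by n: T² = 4 · 1.1173 = 4.4694.

T² ≈ 4.4694


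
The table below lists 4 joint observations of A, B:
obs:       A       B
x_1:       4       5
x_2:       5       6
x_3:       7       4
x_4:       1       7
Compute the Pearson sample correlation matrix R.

Step 1 — column means:
  mean(A) = (4 + 5 + 7 + 1) / 4 = 17/4 = 4.25
  mean(B) = (5 + 6 + 4 + 7) / 4 = 22/4 = 5.5

Step 2 — sample variances and covariances s[i,j] = (1/(n-1)) · Σ_k (x_{k,i} - mean_i) · (x_{k,j} - mean_j), with n-1 = 3:
  s[A,A] = ((-0.25)·(-0.25) + (0.75)·(0.75) + (2.75)·(2.75) + (-3.25)·(-3.25)) / 3 = 18.75/3 = 6.25
  s[A,B] = ((-0.25)·(-0.5) + (0.75)·(0.5) + (2.75)·(-1.5) + (-3.25)·(1.5)) / 3 = -8.5/3 = -2.8333
  s[B,B] = ((-0.5)·(-0.5) + (0.5)·(0.5) + (-1.5)·(-1.5) + (1.5)·(1.5)) / 3 = 5/3 = 1.6667
  Sample standard deviations s_i = √(s[i,i]):
  s(A) = √(6.25) = 2.5
  s(B) = √(1.6667) = 1.291

Step 3 — r_{ij} = s_{ij} / (s_i · s_j):
  r[A,A] = 1 (diagonal).
  r[A,B] = -2.8333 / (2.5 · 1.291) = -2.8333 / 3.2275 = -0.8779
  r[B,B] = 1 (diagonal).

R is symmetric with unit diagonal. Assembling:

R = [[1, -0.8779],
 [-0.8779, 1]]


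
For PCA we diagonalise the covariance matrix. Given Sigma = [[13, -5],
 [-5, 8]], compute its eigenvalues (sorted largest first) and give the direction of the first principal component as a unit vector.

Step 1 — characteristic polynomial of 2×2 Sigma:
  det(Sigma - λI) = λ² - trace · λ + det = 0.
  trace = 13 + 8 = 21, det = 13·8 - (-5)² = 79.
Step 2 — discriminant:
  Δ = trace² - 4·det = 441 - 316 = 125.
Step 3 — eigenvalues:
  λ = (trace ± √Δ)/2 = (21 ± 11.1803)/2,
  λ_1 = 16.0902,  λ_2 = 4.9098.

Step 4 — unit eigenvector for λ_1: solve (Sigma - λ_1 I)v = 0. First row:
  (13 - 16.0902)·v_x + (-5)·v_y = 0, i.e. (-3.0902)·v_x + (-5)·v_y = 0,
  so v ∝ (b, λ_1 - a) = (-5, 3.0902); multiply by -1 so the first entry is positive: u = (5, -3.0902).
  ||u|| = √((5)² + (-3.0902)²) = √(34.5492) ≈ 5.8779,
  v_1 = u/||u|| ≈ (0.8507, -0.5257) (||v_1|| = 1).

λ_1 = 16.0902,  λ_2 = 4.9098;  v_1 ≈ (0.8507, -0.5257)


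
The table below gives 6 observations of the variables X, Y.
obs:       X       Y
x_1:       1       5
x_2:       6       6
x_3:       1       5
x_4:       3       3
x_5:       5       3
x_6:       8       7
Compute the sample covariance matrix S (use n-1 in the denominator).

Step 1 — column means:
  mean(X) = (1 + 6 + 1 + 3 + 5 + 8) / 6 = 24/6 = 4
  mean(Y) = (5 + 6 + 5 + 3 + 3 + 7) / 6 = 29/6 = 4.8333

Step 2 — sample covariance S[i,j] = (1/(n-1)) · Σ_k (x_{k,i} - mean_i) · (x_{k,j} - mean_j), with n-1 = 5.
  S[X,X] = ((-3)·(-3) + (2)·(2) + (-3)·(-3) + (-1)·(-1) + (1)·(1) + (4)·(4)) / 5 = 40/5 = 8
  S[X,Y] = ((-3)·(0.1667) + (2)·(1.1667) + (-3)·(0.1667) + (-1)·(-1.8333) + (1)·(-1.8333) + (4)·(2.1667)) / 5 = 10/5 = 2
  S[Y,Y] = ((0.1667)·(0.1667) + (1.1667)·(1.1667) + (0.1667)·(0.1667) + (-1.8333)·(-1.8333) + (-1.8333)·(-1.8333) + (2.1667)·(2.1667)) / 5 = 12.8333/5 = 2.5667

S is symmetric (S[j,i] = S[i,j]). Assembling:

S = [[8, 2],
 [2, 2.5667]]


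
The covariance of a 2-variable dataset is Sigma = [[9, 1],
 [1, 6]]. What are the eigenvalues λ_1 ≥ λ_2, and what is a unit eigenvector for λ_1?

Step 1 — characteristic polynomial of 2×2 Sigma:
  det(Sigma - λI) = λ² - trace · λ + det = 0.
  trace = 9 + 6 = 15, det = 9·6 - (1)² = 53.
Step 2 — discriminant:
  Δ = trace² - 4·det = 225 - 212 = 13.
Step 3 — eigenvalues:
  λ = (trace ± √Δ)/2 = (15 ± 3.6056)/2,
  λ_1 = 9.3028,  λ_2 = 5.6972.

Step 4 — unit eigenvector for λ_1: solve (Sigma - λ_1 I)v = 0. First row:
  (9 - 9.3028)·v_x + (1)·v_y = 0, i.e. (-0.3028)·v_x + (1)·v_y = 0,
  so v ∝ (b, λ_1 - a) = (1, 0.3028) = u.
  ||u|| = √((1)² + (0.3028)²) = √(1.0917) ≈ 1.0448,
  v_1 = u/||u|| ≈ (0.9571, 0.2898) (||v_1|| = 1).

λ_1 = 9.3028,  λ_2 = 5.6972;  v_1 ≈ (0.9571, 0.2898)


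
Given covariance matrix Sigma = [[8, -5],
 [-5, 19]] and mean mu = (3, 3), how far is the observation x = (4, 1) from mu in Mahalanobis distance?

Step 1 — centre the observation: (x - mu) = (1, -2).

Step 2 — invert Sigma. det(Sigma) = 8·19 - (-5)² = 127.
  Sigma^{-1} = (1/det) · [[d, -b], [-b, a]] = [[0.1496, 0.0394],
 [0.0394, 0.063]].

Step 3 — form the quadratic (x - mu)^T · Sigma^{-1} · (x - mu):
  Sigma^{-1} · (x - mu) = (0.0709, -0.0866).
  (x - mu)^T · [Sigma^{-1} · (x - mu)] = (1)·(0.0709) + (-2)·(-0.0866) = 0.2441.

Step 4 — take square root: d = √(0.2441) ≈ 0.4941.

d(x, mu) = √(0.2441) ≈ 0.4941


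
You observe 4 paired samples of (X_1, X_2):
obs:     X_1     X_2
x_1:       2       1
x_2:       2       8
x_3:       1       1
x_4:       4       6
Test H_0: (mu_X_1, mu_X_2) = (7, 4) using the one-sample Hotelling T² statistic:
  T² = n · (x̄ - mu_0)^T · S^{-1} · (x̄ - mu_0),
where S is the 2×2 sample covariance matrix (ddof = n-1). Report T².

Step 1 — sample mean vector:
  mean(X_1) = (2 + 2 + 1 + 4) / 4 = 9/4 = 2.25
  mean(X_2) = (1 + 8 + 1 + 6) / 4 = 16/4 = 4
  x̄ = (2.25, 4),  deviation x̄ - mu_0 = (2.25, 4) - (7, 4) = (-4.75, 0).

Step 2 — sample covariance matrix, S[i,j] = (1/(n-1)) · Σ_k (x_{k,i} - mean_i) · (x_{k,j} - mean_j), divisor n-1 = 3:
  S[X_1,X_1] = ((-0.25)·(-0.25) + (-0.25)·(-0.25) + (-1.25)·(-1.25) + (1.75)·(1.75)) / 3 = 4.75/3 = 1.5833
  S[X_1,X_2] = ((-0.25)·(-3) + (-0.25)·(4) + (-1.25)·(-3) + (1.75)·(2)) / 3 = 7/3 = 2.3333
  S[X_2,X_2] = ((-3)·(-3) + (4)·(4) + (-3)·(-3) + (2)·(2)) / 3 = 38/3 = 12.6667
  S = [[1.5833, 2.3333],
 [2.3333, 12.6667]].

Step 3 — invert S. det(S) = 1.5833·12.6667 - (2.3333)² = 14.6111.
  S^{-1} = (1/det) · [[d, -b], [-b, a]] = [[0.8669, -0.1597],
 [-0.1597, 0.1084]].

Step 4 — quadratic form (x̄ - mu_0)^T · S^{-1} · (x̄ - mu_0):
  S^{-1} · (x̄ - mu_0) = (-4.1179, 0.7586),
  (x̄ - mu_0)^T · [...] = (-4.75)·(-4.1179) + (0)·(0.7586) = 19.5599.

Step 5 — scale by n: T² = 4 · 19.5599 = 78.2395.

T² ≈ 78.2395


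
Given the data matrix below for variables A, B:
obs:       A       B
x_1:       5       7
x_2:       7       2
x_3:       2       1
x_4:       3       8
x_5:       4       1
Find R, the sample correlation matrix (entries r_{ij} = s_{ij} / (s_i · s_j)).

Step 1 — column means:
  mean(A) = (5 + 7 + 2 + 3 + 4) / 5 = 21/5 = 4.2
  mean(B) = (7 + 2 + 1 + 8 + 1) / 5 = 19/5 = 3.8

Step 2 — sample variances and covariances s[i,j] = (1/(n-1)) · Σ_k (x_{k,i} - mean_i) · (x_{k,j} - mean_j), with n-1 = 4:
  s[A,A] = ((0.8)·(0.8) + (2.8)·(2.8) + (-2.2)·(-2.2) + (-1.2)·(-1.2) + (-0.2)·(-0.2)) / 4 = 14.8/4 = 3.7
  s[A,B] = ((0.8)·(3.2) + (2.8)·(-1.8) + (-2.2)·(-2.8) + (-1.2)·(4.2) + (-0.2)·(-2.8)) / 4 = -0.8/4 = -0.2
  s[B,B] = ((3.2)·(3.2) + (-1.8)·(-1.8) + (-2.8)·(-2.8) + (4.2)·(4.2) + (-2.8)·(-2.8)) / 4 = 46.8/4 = 11.7
  Sample standard deviations s_i = √(s[i,i]):
  s(A) = √(3.7) = 1.9235
  s(B) = √(11.7) = 3.4205

Step 3 — r_{ij} = s_{ij} / (s_i · s_j):
  r[A,A] = 1 (diagonal).
  r[A,B] = -0.2 / (1.9235 · 3.4205) = -0.2 / 6.5795 = -0.0304
  r[B,B] = 1 (diagonal).

R is symmetric with unit diagonal. Assembling:

R = [[1, -0.0304],
 [-0.0304, 1]]


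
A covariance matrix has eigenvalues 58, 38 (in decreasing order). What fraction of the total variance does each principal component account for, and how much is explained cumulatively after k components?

Step 1 — total variance = trace(Sigma) = Σ λ_i = 58 + 38 = 96.

Step 2 — fraction explained by component i = λ_i / Σ λ:
  PC1: 58/96 = 0.6042
  PC2: 38/96 = 0.3958

Step 3 — cumulative fraction after k components = (λ_1 + ... + λ_k) / Σ λ:
  k = 1: 58/96 = 0.6042
  k = 2: (58 + 38)/96 = 96/96 = 1

Summary (fraction, with percent):

explained: PC1 0.6042 (60.42%), PC2 0.3958 (39.58%);  cumulative: 0.6042, 1


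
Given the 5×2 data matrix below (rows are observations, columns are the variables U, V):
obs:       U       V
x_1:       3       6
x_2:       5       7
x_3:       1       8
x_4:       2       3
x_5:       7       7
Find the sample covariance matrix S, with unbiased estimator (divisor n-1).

Step 1 — column means:
  mean(U) = (3 + 5 + 1 + 2 + 7) / 5 = 18/5 = 3.6
  mean(V) = (6 + 7 + 8 + 3 + 7) / 5 = 31/5 = 6.2

Step 2 — sample covariance S[i,j] = (1/(n-1)) · Σ_k (x_{k,i} - mean_i) · (x_{k,j} - mean_j), with n-1 = 4.
  S[U,U] = ((-0.6)·(-0.6) + (1.4)·(1.4) + (-2.6)·(-2.6) + (-1.6)·(-1.6) + (3.4)·(3.4)) / 4 = 23.2/4 = 5.8
  S[U,V] = ((-0.6)·(-0.2) + (1.4)·(0.8) + (-2.6)·(1.8) + (-1.6)·(-3.2) + (3.4)·(0.8)) / 4 = 4.4/4 = 1.1
  S[V,V] = ((-0.2)·(-0.2) + (0.8)·(0.8) + (1.8)·(1.8) + (-3.2)·(-3.2) + (0.8)·(0.8)) / 4 = 14.8/4 = 3.7

S is symmetric (S[j,i] = S[i,j]). Assembling:

S = [[5.8, 1.1],
 [1.1, 3.7]]


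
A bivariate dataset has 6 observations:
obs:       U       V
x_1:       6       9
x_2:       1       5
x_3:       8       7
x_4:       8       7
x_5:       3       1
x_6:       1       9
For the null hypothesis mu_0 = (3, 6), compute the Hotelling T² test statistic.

Step 1 — sample mean vector:
  mean(U) = (6 + 1 + 8 + 8 + 3 + 1) / 6 = 27/6 = 4.5
  mean(V) = (9 + 5 + 7 + 7 + 1 + 9) / 6 = 38/6 = 6.3333
  x̄ = (4.5, 6.3333),  deviation x̄ - mu_0 = (4.5, 6.3333) - (3, 6) = (1.5, 0.3333).

Step 2 — sample covariance matrix, S[i,j] = (1/(n-1)) · Σ_k (x_{k,i} - mean_i) · (x_{k,j} - mean_j), divisor n-1 = 5:
  S[U,U] = ((1.5)·(1.5) + (-3.5)·(-3.5) + (3.5)·(3.5) + (3.5)·(3.5) + (-1.5)·(-1.5) + (-3.5)·(-3.5)) / 5 = 53.5/5 = 10.7
  S[U,V] = ((1.5)·(2.6667) + (-3.5)·(-1.3333) + (3.5)·(0.6667) + (3.5)·(0.6667) + (-1.5)·(-5.3333) + (-3.5)·(2.6667)) / 5 = 12/5 = 2.4
  S[V,V] = ((2.6667)·(2.6667) + (-1.3333)·(-1.3333) + (0.6667)·(0.6667) + (0.6667)·(0.6667) + (-5.3333)·(-5.3333) + (2.6667)·(2.6667)) / 5 = 45.3333/5 = 9.0667
  S = [[10.7, 2.4],
 [2.4, 9.0667]].

Step 3 — invert S. det(S) = 10.7·9.0667 - (2.4)² = 91.2533.
  S^{-1} = (1/det) · [[d, -b], [-b, a]] = [[0.0994, -0.0263],
 [-0.0263, 0.1173]].

Step 4 — quadratic form (x̄ - mu_0)^T · S^{-1} · (x̄ - mu_0):
  S^{-1} · (x̄ - mu_0) = (0.1403, -0.0004),
  (x̄ - mu_0)^T · [...] = (1.5)·(0.1403) + (0.3333)·(-0.0004) = 0.2103.

Step 5 — scale by n: T² = 6 · 0.2103 = 1.2617.

T² ≈ 1.2617


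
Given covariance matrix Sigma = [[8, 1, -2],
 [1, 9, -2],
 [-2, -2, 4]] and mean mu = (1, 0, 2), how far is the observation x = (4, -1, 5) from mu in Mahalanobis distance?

Step 1 — centre the observation: (x - mu) = (3, -1, 3).

Step 2 — invert Sigma (cofactor / det for 3×3, or solve directly):
  Sigma^{-1} = [[0.1429, 0, 0.0714],
 [0, 0.125, 0.0625],
 [0.0714, 0.0625, 0.317]].

Step 3 — form the quadratic (x - mu)^T · Sigma^{-1} · (x - mu):
  Sigma^{-1} · (x - mu) = (0.6429, 0.0625, 1.1027).
  (x - mu)^T · [Sigma^{-1} · (x - mu)] = (3)·(0.6429) + (-1)·(0.0625) + (3)·(1.1027) = 5.1741.

Step 4 — take square root: d = √(5.1741) ≈ 2.2747.

d(x, mu) = √(5.1741) ≈ 2.2747


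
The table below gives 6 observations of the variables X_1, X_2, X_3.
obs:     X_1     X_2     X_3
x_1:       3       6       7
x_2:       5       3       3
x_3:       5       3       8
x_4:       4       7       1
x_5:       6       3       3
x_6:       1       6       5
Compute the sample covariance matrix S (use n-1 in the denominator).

Step 1 — column means:
  mean(X_1) = (3 + 5 + 5 + 4 + 6 + 1) / 6 = 24/6 = 4
  mean(X_2) = (6 + 3 + 3 + 7 + 3 + 6) / 6 = 28/6 = 4.6667
  mean(X_3) = (7 + 3 + 8 + 1 + 3 + 5) / 6 = 27/6 = 4.5

Step 2 — sample covariance S[i,j] = (1/(n-1)) · Σ_k (x_{k,i} - mean_i) · (x_{k,j} - mean_j), with n-1 = 5.
  S[X_1,X_1] = ((-1)·(-1) + (1)·(1) + (1)·(1) + (0)·(0) + (2)·(2) + (-3)·(-3)) / 5 = 16/5 = 3.2
  S[X_1,X_2] = ((-1)·(1.3333) + (1)·(-1.6667) + (1)·(-1.6667) + (0)·(2.3333) + (2)·(-1.6667) + (-3)·(1.3333)) / 5 = -12/5 = -2.4
  S[X_1,X_3] = ((-1)·(2.5) + (1)·(-1.5) + (1)·(3.5) + (0)·(-3.5) + (2)·(-1.5) + (-3)·(0.5)) / 5 = -5/5 = -1
  S[X_2,X_2] = ((1.3333)·(1.3333) + (-1.6667)·(-1.6667) + (-1.6667)·(-1.6667) + (2.3333)·(2.3333) + (-1.6667)·(-1.6667) + (1.3333)·(1.3333)) / 5 = 17.3333/5 = 3.4667
  S[X_2,X_3] = ((1.3333)·(2.5) + (-1.6667)·(-1.5) + (-1.6667)·(3.5) + (2.3333)·(-3.5) + (-1.6667)·(-1.5) + (1.3333)·(0.5)) / 5 = -5/5 = -1
  S[X_3,X_3] = ((2.5)·(2.5) + (-1.5)·(-1.5) + (3.5)·(3.5) + (-3.5)·(-3.5) + (-1.5)·(-1.5) + (0.5)·(0.5)) / 5 = 35.5/5 = 7.1

S is symmetric (S[j,i] = S[i,j]). Assembling:

S = [[3.2, -2.4, -1],
 [-2.4, 3.4667, -1],
 [-1, -1, 7.1]]


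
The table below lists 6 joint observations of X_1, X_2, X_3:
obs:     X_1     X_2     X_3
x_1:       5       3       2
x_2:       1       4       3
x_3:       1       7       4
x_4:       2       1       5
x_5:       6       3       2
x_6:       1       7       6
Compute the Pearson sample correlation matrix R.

Step 1 — column means:
  mean(X_1) = (5 + 1 + 1 + 2 + 6 + 1) / 6 = 16/6 = 2.6667
  mean(X_2) = (3 + 4 + 7 + 1 + 3 + 7) / 6 = 25/6 = 4.1667
  mean(X_3) = (2 + 3 + 4 + 5 + 2 + 6) / 6 = 22/6 = 3.6667

Step 2 — sample variances and covariances s[i,j] = (1/(n-1)) · Σ_k (x_{k,i} - mean_i) · (x_{k,j} - mean_j), with n-1 = 5:
  s[X_1,X_1] = ((2.3333)·(2.3333) + (-1.6667)·(-1.6667) + (-1.6667)·(-1.6667) + (-0.6667)·(-0.6667) + (3.3333)·(3.3333) + (-1.6667)·(-1.6667)) / 5 = 25.3333/5 = 5.0667
  s[X_1,X_2] = ((2.3333)·(-1.1667) + (-1.6667)·(-0.1667) + (-1.6667)·(2.8333) + (-0.6667)·(-3.1667) + (3.3333)·(-1.1667) + (-1.6667)·(2.8333)) / 5 = -13.6667/5 = -2.7333
  s[X_1,X_3] = ((2.3333)·(-1.6667) + (-1.6667)·(-0.6667) + (-1.6667)·(0.3333) + (-0.6667)·(1.3333) + (3.3333)·(-1.6667) + (-1.6667)·(2.3333)) / 5 = -13.6667/5 = -2.7333
  s[X_2,X_2] = ((-1.1667)·(-1.1667) + (-0.1667)·(-0.1667) + (2.8333)·(2.8333) + (-3.1667)·(-3.1667) + (-1.1667)·(-1.1667) + (2.8333)·(2.8333)) / 5 = 28.8333/5 = 5.7667
  s[X_2,X_3] = ((-1.1667)·(-1.6667) + (-0.1667)·(-0.6667) + (2.8333)·(0.3333) + (-3.1667)·(1.3333) + (-1.1667)·(-1.6667) + (2.8333)·(2.3333)) / 5 = 7.3333/5 = 1.4667
  s[X_3,X_3] = ((-1.6667)·(-1.6667) + (-0.6667)·(-0.6667) + (0.3333)·(0.3333) + (1.3333)·(1.3333) + (-1.6667)·(-1.6667) + (2.3333)·(2.3333)) / 5 = 13.3333/5 = 2.6667
  Sample standard deviations s_i = √(s[i,i]):
  s(X_1) = √(5.0667) = 2.2509
  s(X_2) = √(5.7667) = 2.4014
  s(X_3) = √(2.6667) = 1.633

Step 3 — r_{ij} = s_{ij} / (s_i · s_j):
  r[X_1,X_1] = 1 (diagonal).
  r[X_1,X_2] = -2.7333 / (2.2509 · 2.4014) = -2.7333 / 5.4053 = -0.5057
  r[X_1,X_3] = -2.7333 / (2.2509 · 1.633) = -2.7333 / 3.6757 = -0.7436
  r[X_2,X_2] = 1 (diagonal).
  r[X_2,X_3] = 1.4667 / (2.4014 · 1.633) = 1.4667 / 3.9215 = 0.374
  r[X_3,X_3] = 1 (diagonal).

R is symmetric with unit diagonal. Assembling:

R = [[1, -0.5057, -0.7436],
 [-0.5057, 1, 0.374],
 [-0.7436, 0.374, 1]]


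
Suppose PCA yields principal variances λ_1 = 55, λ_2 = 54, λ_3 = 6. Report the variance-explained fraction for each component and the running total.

Step 1 — total variance = trace(Sigma) = Σ λ_i = 55 + 54 + 6 = 115.

Step 2 — fraction explained by component i = λ_i / Σ λ:
  PC1: 55/115 = 0.4783
  PC2: 54/115 = 0.4696
  PC3: 6/115 = 0.0522

Step 3 — cumulative fraction after k components = (λ_1 + ... + λ_k) / Σ λ:
  k = 1: 55/115 = 0.4783
  k = 2: (55 + 54)/115 = 109/115 = 0.9478
  k = 3: (55 + 54 + 6)/115 = 115/115 = 1

Summary (fraction, with percent):

explained: PC1 0.4783 (47.83%), PC2 0.4696 (46.96%), PC3 0.0522 (5.22%);  cumulative: 0.4783, 0.9478, 1


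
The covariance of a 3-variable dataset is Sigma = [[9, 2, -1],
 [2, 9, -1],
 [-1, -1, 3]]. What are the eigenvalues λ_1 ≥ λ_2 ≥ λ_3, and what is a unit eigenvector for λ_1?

Step 1 — characteristic polynomial p(λ) = det(λI - Sigma) = λ³ - tr·λ² + c_1·λ - det, where tr = trace, c_1 = sum of the principal 2×2 minors, det = det(Sigma):
  tr = 9 + 9 + 3 = 21,
  c_1 = (9·9 - (2)²) + (9·3 - (-1)²) + (9·3 - (-1)²) = 77 + 26 + 26 = 129,
  det = 9·(9·3 - (-1)²) - (2)·((2)·3 - (-1)·(-1)) + (-1)·((2)·(-1) - 9·(-1)) = 9·(26) - (2)·(5) + (-1)·(7) = 217.
  So p(λ) = λ³ - 21λ² + 129λ - 217.
Step 2 — look for an integer root (rational root theorem: any rational root is an integer divisor of 217). Testing λ = 7:
  p(7) = 343 - 1029 + 903 - 217 = 0  ✓
  Dividing out (λ - 7): p(λ) = (λ - 7)(λ² - 14λ + 31).
Step 3 — remaining eigenvalues from the quadratic λ² - 14λ + 31 = 0:
  Δ = 14² - 4·31 = 196 - 124 = 72,  λ = (14 ± √72)/2 = (14 ± 8.4853)/2 ≈ 11.2426 or 2.7574.
  Sorted: λ_1 = 11.2426,  λ_2 = 7,  λ_3 = 2.7574  (check: sum = 21 = tr ✓).

Step 4 — unit eigenvector for λ_1 ≈ 11.2426: v spans the null space of (Sigma - λ_1 I), whose rows are
  r_1 = (-2.2426, 2, -1),  r_2 = (2, -2.2426, -1),  r_3 = (-1, -1, -8.2426).
  v is orthogonal to every row, so take v ∝ r_1 × r_2 = ((2)·(-1) - (-1)·(-2.2426), (-1)·(2) - (-2.2426)·(-1), (-2.2426)·(-2.2426) - (2)·(2)) ≈ (-4.2426, -4.2426, 1.0294).
  Rescale (multiply by -1 so the first nonzero entry is positive): u = (4.2426, 4.2426, -1.0294).
  ||u|| = √((4.2426)² + (4.2426)² + (-1.0294)²) = √(37.0597) ≈ 6.0877,  v_1 = u/||u|| ≈ (0.6969, 0.6969, -0.1691) (||v_1|| = 1).

λ_1 = 11.2426,  λ_2 = 7,  λ_3 = 2.7574;  v_1 ≈ (0.6969, 0.6969, -0.1691)


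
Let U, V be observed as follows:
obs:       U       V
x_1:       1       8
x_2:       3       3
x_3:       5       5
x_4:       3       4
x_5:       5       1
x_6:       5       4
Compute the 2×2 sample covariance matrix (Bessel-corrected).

Step 1 — column means:
  mean(U) = (1 + 3 + 5 + 3 + 5 + 5) / 6 = 22/6 = 3.6667
  mean(V) = (8 + 3 + 5 + 4 + 1 + 4) / 6 = 25/6 = 4.1667

Step 2 — sample covariance S[i,j] = (1/(n-1)) · Σ_k (x_{k,i} - mean_i) · (x_{k,j} - mean_j), with n-1 = 5.
  S[U,U] = ((-2.6667)·(-2.6667) + (-0.6667)·(-0.6667) + (1.3333)·(1.3333) + (-0.6667)·(-0.6667) + (1.3333)·(1.3333) + (1.3333)·(1.3333)) / 5 = 13.3333/5 = 2.6667
  S[U,V] = ((-2.6667)·(3.8333) + (-0.6667)·(-1.1667) + (1.3333)·(0.8333) + (-0.6667)·(-0.1667) + (1.3333)·(-3.1667) + (1.3333)·(-0.1667)) / 5 = -12.6667/5 = -2.5333
  S[V,V] = ((3.8333)·(3.8333) + (-1.1667)·(-1.1667) + (0.8333)·(0.8333) + (-0.1667)·(-0.1667) + (-3.1667)·(-3.1667) + (-0.1667)·(-0.1667)) / 5 = 26.8333/5 = 5.3667

S is symmetric (S[j,i] = S[i,j]). Assembling:

S = [[2.6667, -2.5333],
 [-2.5333, 5.3667]]


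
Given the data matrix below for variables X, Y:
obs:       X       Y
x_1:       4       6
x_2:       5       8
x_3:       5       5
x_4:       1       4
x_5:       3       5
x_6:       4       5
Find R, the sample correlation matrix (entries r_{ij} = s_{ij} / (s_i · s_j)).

Step 1 — column means:
  mean(X) = (4 + 5 + 5 + 1 + 3 + 4) / 6 = 22/6 = 3.6667
  mean(Y) = (6 + 8 + 5 + 4 + 5 + 5) / 6 = 33/6 = 5.5

Step 2 — sample variances and covariances s[i,j] = (1/(n-1)) · Σ_k (x_{k,i} - mean_i) · (x_{k,j} - mean_j), with n-1 = 5:
  s[X,X] = ((0.3333)·(0.3333) + (1.3333)·(1.3333) + (1.3333)·(1.3333) + (-2.6667)·(-2.6667) + (-0.6667)·(-0.6667) + (0.3333)·(0.3333)) / 5 = 11.3333/5 = 2.2667
  s[X,Y] = ((0.3333)·(0.5) + (1.3333)·(2.5) + (1.3333)·(-0.5) + (-2.6667)·(-1.5) + (-0.6667)·(-0.5) + (0.3333)·(-0.5)) / 5 = 7/5 = 1.4
  s[Y,Y] = ((0.5)·(0.5) + (2.5)·(2.5) + (-0.5)·(-0.5) + (-1.5)·(-1.5) + (-0.5)·(-0.5) + (-0.5)·(-0.5)) / 5 = 9.5/5 = 1.9
  Sample standard deviations s_i = √(s[i,i]):
  s(X) = √(2.2667) = 1.5055
  s(Y) = √(1.9) = 1.3784

Step 3 — r_{ij} = s_{ij} / (s_i · s_j):
  r[X,X] = 1 (diagonal).
  r[X,Y] = 1.4 / (1.5055 · 1.3784) = 1.4 / 2.0753 = 0.6746
  r[Y,Y] = 1 (diagonal).

R is symmetric with unit diagonal. Assembling:

R = [[1, 0.6746],
 [0.6746, 1]]


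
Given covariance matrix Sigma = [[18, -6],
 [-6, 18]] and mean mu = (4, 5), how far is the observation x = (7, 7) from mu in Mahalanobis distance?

Step 1 — centre the observation: (x - mu) = (3, 2).

Step 2 — invert Sigma. det(Sigma) = 18·18 - (-6)² = 288.
  Sigma^{-1} = (1/det) · [[d, -b], [-b, a]] = [[0.0625, 0.0208],
 [0.0208, 0.0625]].

Step 3 — form the quadratic (x - mu)^T · Sigma^{-1} · (x - mu):
  Sigma^{-1} · (x - mu) = (0.2292, 0.1875).
  (x - mu)^T · [Sigma^{-1} · (x - mu)] = (3)·(0.2292) + (2)·(0.1875) = 1.0625.

Step 4 — take square root: d = √(1.0625) ≈ 1.0308.

d(x, mu) = √(1.0625) ≈ 1.0308


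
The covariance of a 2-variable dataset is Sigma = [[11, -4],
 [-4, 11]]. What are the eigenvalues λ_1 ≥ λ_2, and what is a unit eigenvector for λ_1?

Step 1 — characteristic polynomial of 2×2 Sigma:
  det(Sigma - λI) = λ² - trace · λ + det = 0.
  trace = 11 + 11 = 22, det = 11·11 - (-4)² = 105.
Step 2 — discriminant:
  Δ = trace² - 4·det = 484 - 420 = 64.
Step 3 — eigenvalues:
  λ = (trace ± √Δ)/2 = (22 ± 8)/2,
  λ_1 = 15,  λ_2 = 7.

Step 4 — unit eigenvector for λ_1: solve (Sigma - λ_1 I)v = 0. First row:
  (11 - 15)·v_x + (-4)·v_y = 0, i.e. (-4)·v_x + (-4)·v_y = 0,
  so v ∝ (b, λ_1 - a) = (-4, 4); multiply by -1 so the first entry is positive: u = (4, -4).
  ||u|| = √((4)² + (-4)²) = √(32) ≈ 5.6569,
  v_1 = u/||u|| ≈ (0.7071, -0.7071) (||v_1|| = 1).

λ_1 = 15,  λ_2 = 7;  v_1 ≈ (0.7071, -0.7071)


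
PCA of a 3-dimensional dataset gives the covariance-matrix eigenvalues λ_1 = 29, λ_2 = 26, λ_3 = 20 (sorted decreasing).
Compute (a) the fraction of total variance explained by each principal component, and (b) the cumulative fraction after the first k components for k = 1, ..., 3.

Step 1 — total variance = trace(Sigma) = Σ λ_i = 29 + 26 + 20 = 75.

Step 2 — fraction explained by component i = λ_i / Σ λ:
  PC1: 29/75 = 0.3867
  PC2: 26/75 = 0.3467
  PC3: 20/75 = 0.2667

Step 3 — cumulative fraction after k components = (λ_1 + ... + λ_k) / Σ λ:
  k = 1: 29/75 = 0.3867
  k = 2: (29 + 26)/75 = 55/75 = 0.7333
  k = 3: (29 + 26 + 20)/75 = 75/75 = 1

Summary (fraction, with percent):

explained: PC1 0.3867 (38.67%), PC2 0.3467 (34.67%), PC3 0.2667 (26.67%);  cumulative: 0.3867, 0.7333, 1


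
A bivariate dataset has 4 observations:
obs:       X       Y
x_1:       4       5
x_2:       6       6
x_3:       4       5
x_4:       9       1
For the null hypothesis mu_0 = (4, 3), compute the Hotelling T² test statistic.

Step 1 — sample mean vector:
  mean(X) = (4 + 6 + 4 + 9) / 4 = 23/4 = 5.75
  mean(Y) = (5 + 6 + 5 + 1) / 4 = 17/4 = 4.25
  x̄ = (5.75, 4.25),  deviation x̄ - mu_0 = (5.75, 4.25) - (4, 3) = (1.75, 1.25).

Step 2 — sample covariance matrix, S[i,j] = (1/(n-1)) · Σ_k (x_{k,i} - mean_i) · (x_{k,j} - mean_j), divisor n-1 = 3:
  S[X,X] = ((-1.75)·(-1.75) + (0.25)·(0.25) + (-1.75)·(-1.75) + (3.25)·(3.25)) / 3 = 16.75/3 = 5.5833
  S[X,Y] = ((-1.75)·(0.75) + (0.25)·(1.75) + (-1.75)·(0.75) + (3.25)·(-3.25)) / 3 = -12.75/3 = -4.25
  S[Y,Y] = ((0.75)·(0.75) + (1.75)·(1.75) + (0.75)·(0.75) + (-3.25)·(-3.25)) / 3 = 14.75/3 = 4.9167
  S = [[5.5833, -4.25],
 [-4.25, 4.9167]].

Step 3 — invert S. det(S) = 5.5833·4.9167 - (-4.25)² = 9.3889.
  S^{-1} = (1/det) · [[d, -b], [-b, a]] = [[0.5237, 0.4527],
 [0.4527, 0.5947]].

Step 4 — quadratic form (x̄ - mu_0)^T · S^{-1} · (x̄ - mu_0):
  S^{-1} · (x̄ - mu_0) = (1.4822, 1.5355),
  (x̄ - mu_0)^T · [...] = (1.75)·(1.4822) + (1.25)·(1.5355) = 4.5133.

Step 5 — scale by n: T² = 4 · 4.5133 = 18.0533.

T² ≈ 18.0533


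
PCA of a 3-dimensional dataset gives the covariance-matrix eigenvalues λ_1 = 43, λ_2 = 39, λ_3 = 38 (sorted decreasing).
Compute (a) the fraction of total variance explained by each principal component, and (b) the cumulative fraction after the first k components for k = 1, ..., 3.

Step 1 — total variance = trace(Sigma) = Σ λ_i = 43 + 39 + 38 = 120.

Step 2 — fraction explained by component i = λ_i / Σ λ:
  PC1: 43/120 = 0.3583
  PC2: 39/120 = 0.325
  PC3: 38/120 = 0.3167

Step 3 — cumulative fraction after k components = (λ_1 + ... + λ_k) / Σ λ:
  k = 1: 43/120 = 0.3583
  k = 2: (43 + 39)/120 = 82/120 = 0.6833
  k = 3: (43 + 39 + 38)/120 = 120/120 = 1

Summary (fraction, with percent):

explained: PC1 0.3583 (35.83%), PC2 0.325 (32.5%), PC3 0.3167 (31.67%);  cumulative: 0.3583, 0.6833, 1
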